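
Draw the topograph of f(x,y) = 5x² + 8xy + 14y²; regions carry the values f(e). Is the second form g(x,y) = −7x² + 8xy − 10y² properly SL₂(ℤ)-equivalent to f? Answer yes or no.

D₁ = -216, D₂ = -216
f: translate: b→-2 (≡8 mod 10), so (5,8,14)→(5,-2,11)
f: reduced (well bottom): (5,-2,11) with a≤c, −a<b≤a
g is negative-definite; reduce −g:
−g: translate: b→6 (≡-8 mod 14), so (7,-8,10)→(7,6,9)
−g: reduced (well bottom): (7,6,9) with a≤c, −a<b≤a
flip sign back: reduced form of g is (-7,-6,-9)
reduced forms (5, -2, 11) vs (-7, -6, -9) ⇒ inequivalent

no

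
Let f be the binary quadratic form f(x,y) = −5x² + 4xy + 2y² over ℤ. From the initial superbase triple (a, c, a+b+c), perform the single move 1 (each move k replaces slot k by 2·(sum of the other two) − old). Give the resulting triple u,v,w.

start (-5,2,1) = (f(1,0),f(0,1),f(1,1))
replace slot 1: 2·(2+1) − (-5) = 11 → (11,2,1)

11,2,1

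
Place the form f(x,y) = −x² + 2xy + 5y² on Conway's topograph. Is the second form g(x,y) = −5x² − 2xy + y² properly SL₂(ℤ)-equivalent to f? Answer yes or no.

D₁ = 24, D₂ = 24
river cycle of f (length 2): (-1, 4, 2), (2, 4, -1)
river cycle of g (length 2): (1, 4, -2), (-2, 4, 1)
cycles differ ⇒ inequivalent

no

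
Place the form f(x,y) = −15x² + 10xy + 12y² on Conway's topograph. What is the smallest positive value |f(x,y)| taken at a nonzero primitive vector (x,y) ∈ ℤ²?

river: ρ → (12,14,-13)
river: ρ → (-13,12,13)
river: ρ → (13,14,-12)
river: ρ → (-12,10,15)
river: ρ → (15,20,-7)
river: ρ → (-7,22,12)
river: ρ → (12,26,-3)
river: ρ → (-3,28,3)
river: ρ → (3,26,-12)
river: ρ → (-12,22,7)
river: ρ → (7,20,-15)
river: ρ → (-15,10,12)
closes: descent 0, river 12
min |a| on river = 3

3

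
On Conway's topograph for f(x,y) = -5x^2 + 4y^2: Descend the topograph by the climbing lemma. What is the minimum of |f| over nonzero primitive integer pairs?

descent: ρ → (4,8,-1)  [lands on river]
river: ρ → (-1,8,4)
closes: descent 1, river 2
min |a| on river = 1

1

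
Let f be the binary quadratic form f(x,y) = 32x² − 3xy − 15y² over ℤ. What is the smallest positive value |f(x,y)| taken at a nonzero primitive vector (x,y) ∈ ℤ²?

descent: ρ → (-15,33,14)  [lands on river]
river: ρ → (14,23,-25)
river: ρ → (-25,27,12)
river: ρ → (12,21,-31)
river: ρ → (-31,41,2)
river: ρ → (2,43,-10)
river: ρ → (-10,37,14)
river: ρ → (14,19,-28)
river: ρ → (-28,37,5)
river: ρ → (5,43,-4)
river: ρ → (-4,37,35)
river: ρ → (35,33,-6)
river: ρ → (-6,39,17)
river: ρ → (17,29,-16)
river: ρ → (-16,35,11)
river: ρ → (11,31,-22)
river: ρ → (-22,13,20)
river: ρ → (20,27,-15)
closes: descent 1, river 18
min |a| on river = 2

2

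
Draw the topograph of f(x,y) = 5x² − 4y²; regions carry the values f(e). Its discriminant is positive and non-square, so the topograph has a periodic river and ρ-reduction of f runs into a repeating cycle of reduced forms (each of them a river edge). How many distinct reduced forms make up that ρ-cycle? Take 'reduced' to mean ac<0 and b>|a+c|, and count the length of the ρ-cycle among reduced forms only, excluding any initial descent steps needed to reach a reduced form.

D = 80, ⌊√D⌋ = 8
descent: ρ → (-4,8,1)  [lands on river]
river: ρ → (1,8,-4)
ρ-cycle length = 2 (tail of 1 descent step not counted)

2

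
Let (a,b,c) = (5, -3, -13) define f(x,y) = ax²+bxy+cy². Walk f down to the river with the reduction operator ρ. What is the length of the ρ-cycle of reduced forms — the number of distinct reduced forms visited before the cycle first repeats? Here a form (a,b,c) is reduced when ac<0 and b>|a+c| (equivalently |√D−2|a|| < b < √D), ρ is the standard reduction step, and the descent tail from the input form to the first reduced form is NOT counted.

D = 269, ⌊√D⌋ = 16
descent: ρ → (-13,3,5)
descent: ρ → (5,7,-11)  [lands on river]
river: ρ → (-11,15,1)
river: ρ → (1,15,-11)
river: ρ → (-11,7,5)
river: ρ → (5,13,-5)
river: ρ → (-5,7,11)
river: ρ → (11,15,-1)
river: ρ → (-1,15,11)
river: ρ → (11,7,-5)
river: ρ → (-5,13,5)
ρ-cycle length = 10 (tail of 2 descent steps not counted)

10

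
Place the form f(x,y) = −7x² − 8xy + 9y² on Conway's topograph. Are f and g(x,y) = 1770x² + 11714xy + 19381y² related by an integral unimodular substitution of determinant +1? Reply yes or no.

D₁ = 316, D₂ = 316
river cycle of f (length 6): (9, 8, -7), (-7, 6, 10), (10, 14, -3), (-3, 16, 5), (5, 14, -6), (-6, 10, 9)
river cycle of g (length 6): (9, 8, -7), (-7, 6, 10), (10, 14, -3), (-3, 16, 5), (5, 14, -6), (-6, 10, 9)
cycles coincide ⇒ equivalent

yes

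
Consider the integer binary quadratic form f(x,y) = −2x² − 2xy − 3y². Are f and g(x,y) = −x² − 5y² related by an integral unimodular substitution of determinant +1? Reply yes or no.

D₁ = -20, D₂ = -20
f is negative-definite; reduce −f:
−f: reduced (well bottom): (2,2,3) with a≤c, −a<b≤a
flip sign back: reduced form of f is (-2,-2,-3)
g is negative-definite; reduce −g:
−g: reduced (well bottom): (1,0,5) with a≤c, −a<b≤a
flip sign back: reduced form of g is (-1,0,-5)
reduced forms (-2, -2, -3) vs (-1, 0, -5) ⇒ inequivalent

no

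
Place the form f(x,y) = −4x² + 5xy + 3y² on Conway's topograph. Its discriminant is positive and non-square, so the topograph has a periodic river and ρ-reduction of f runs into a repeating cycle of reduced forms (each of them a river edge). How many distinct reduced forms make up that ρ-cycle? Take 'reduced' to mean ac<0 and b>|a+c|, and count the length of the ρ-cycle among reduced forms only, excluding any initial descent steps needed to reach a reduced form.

D = 73, ⌊√D⌋ = 8
river: ρ → (3,7,-2)
river: ρ → (-2,5,6)
river: ρ → (6,7,-1)
river: ρ → (-1,7,6)
river: ρ → (6,5,-2)
river: ρ → (-2,7,3)
river: ρ → (3,5,-4)
river: ρ → (-4,3,4)
river: ρ → (4,5,-3)
river: ρ → (-3,7,2)
river: ρ → (2,5,-6)
river: ρ → (-6,7,1)
river: ρ → (1,7,-6)
river: ρ → (-6,5,2)
river: ρ → (2,7,-3)
river: ρ → (-3,5,4)
river: ρ → (4,3,-4)
river: ρ → (-4,5,3)
ρ-cycle length = 18 (tail of 0 descent steps not counted)

18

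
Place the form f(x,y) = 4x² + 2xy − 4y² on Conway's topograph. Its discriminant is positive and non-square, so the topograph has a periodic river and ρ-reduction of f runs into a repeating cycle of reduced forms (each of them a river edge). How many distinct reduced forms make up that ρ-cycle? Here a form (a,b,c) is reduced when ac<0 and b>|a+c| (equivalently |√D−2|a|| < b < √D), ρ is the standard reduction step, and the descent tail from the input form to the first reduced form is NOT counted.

D = 68, ⌊√D⌋ = 8
river: ρ → (-4,6,2)
river: ρ → (2,6,-4)
river: ρ → (-4,2,4)
river: ρ → (4,6,-2)
river: ρ → (-2,6,4)
river: ρ → (4,2,-4)
ρ-cycle length = 6 (tail of 0 descent steps not counted)

6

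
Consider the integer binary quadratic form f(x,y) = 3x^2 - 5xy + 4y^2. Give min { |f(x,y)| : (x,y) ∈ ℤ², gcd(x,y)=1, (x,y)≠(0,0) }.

translate: b→1 (≡-5 mod 6), so (3,-5,4)→(3,1,2)
flip: (3,1,2)→(2,-1,3)
reduced (well bottom): (2,-1,3) with a≤c, −a<b≤a
well minimum = a = 2

2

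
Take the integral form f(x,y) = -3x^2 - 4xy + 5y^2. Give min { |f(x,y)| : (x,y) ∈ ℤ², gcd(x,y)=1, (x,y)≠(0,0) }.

descent: ρ → (5,4,-3)  [lands on river]
river: ρ → (-3,8,1)
river: ρ → (1,8,-3)
river: ρ → (-3,4,5)
river: ρ → (5,6,-2)
river: ρ → (-2,6,5)
closes: descent 1, river 6
min |a| on river = 1

1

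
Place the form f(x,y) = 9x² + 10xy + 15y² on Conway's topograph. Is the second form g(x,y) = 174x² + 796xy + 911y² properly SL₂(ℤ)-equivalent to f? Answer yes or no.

D₁ = -440, D₂ = -440
f: translate: b→-8 (≡10 mod 18), so (9,10,15)→(9,-8,14)
f: reduced (well bottom): (9,-8,14) with a≤c, −a<b≤a
g: translate: b→100 (≡796 mod 348), so (174,796,911)→(174,100,15)
g: flip: (174,100,15)→(15,-100,174)
g: translate: b→-10 (≡-100 mod 30), so (15,-100,174)→(15,-10,9)
g: flip: (15,-10,9)→(9,10,15)
g: translate: b→-8 (≡10 mod 18), so (9,10,15)→(9,-8,14)
g: reduced (well bottom): (9,-8,14) with a≤c, −a<b≤a
reduced forms (9, -8, 14) vs (9, -8, 14) ⇒ equivalent

yes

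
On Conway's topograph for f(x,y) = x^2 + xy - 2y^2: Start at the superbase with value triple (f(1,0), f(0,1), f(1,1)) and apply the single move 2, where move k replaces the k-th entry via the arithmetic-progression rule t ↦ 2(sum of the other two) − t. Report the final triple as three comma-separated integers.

start (1,-2,0) = (f(1,0),f(0,1),f(1,1))
replace slot 2: 2·(1+0) − (-2) = 4 → (1,4,0)

1,4,0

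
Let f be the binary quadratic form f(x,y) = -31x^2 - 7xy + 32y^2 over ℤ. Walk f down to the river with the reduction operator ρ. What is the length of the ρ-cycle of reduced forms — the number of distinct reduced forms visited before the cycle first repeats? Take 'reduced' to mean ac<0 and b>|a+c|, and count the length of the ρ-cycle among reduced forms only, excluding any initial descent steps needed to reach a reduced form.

D = 4017, ⌊√D⌋ = 63
descent: ρ → (32,7,-31)  [lands on river]
river: ρ → (-31,55,8)
river: ρ → (8,57,-24)
river: ρ → (-24,39,26)
river: ρ → (26,13,-37)
river: ρ → (-37,61,2)
river: ρ → (2,63,-6)
river: ρ → (-6,57,32)
ρ-cycle length = 8 (tail of 1 descent step not counted)

8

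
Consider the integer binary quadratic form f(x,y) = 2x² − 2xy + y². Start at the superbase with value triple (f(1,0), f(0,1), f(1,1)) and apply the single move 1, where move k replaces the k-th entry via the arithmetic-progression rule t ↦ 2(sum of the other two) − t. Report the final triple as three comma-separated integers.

start (2,1,1) = (f(1,0),f(0,1),f(1,1))
replace slot 1: 2·(1+1) − 2 = 2 → (2,1,1)

2,1,1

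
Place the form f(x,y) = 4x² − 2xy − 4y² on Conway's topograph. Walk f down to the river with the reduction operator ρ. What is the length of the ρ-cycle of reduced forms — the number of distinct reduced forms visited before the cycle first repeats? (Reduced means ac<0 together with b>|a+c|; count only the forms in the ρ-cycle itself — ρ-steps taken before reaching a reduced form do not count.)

D = 68, ⌊√D⌋ = 8
descent: ρ → (-4,2,4)  [lands on river]
river: ρ → (4,6,-2)
river: ρ → (-2,6,4)
river: ρ → (4,2,-4)
river: ρ → (-4,6,2)
river: ρ → (2,6,-4)
ρ-cycle length = 6 (tail of 1 descent step not counted)

6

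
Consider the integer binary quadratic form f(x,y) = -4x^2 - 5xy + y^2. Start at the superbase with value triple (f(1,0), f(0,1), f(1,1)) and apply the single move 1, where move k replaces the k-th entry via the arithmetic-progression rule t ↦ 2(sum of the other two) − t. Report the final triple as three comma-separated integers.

start (-4,1,-8) = (f(1,0),f(0,1),f(1,1))
replace slot 1: 2·(1+(-8)) − (-4) = -10 → (-10,1,-8)

-10,1,-8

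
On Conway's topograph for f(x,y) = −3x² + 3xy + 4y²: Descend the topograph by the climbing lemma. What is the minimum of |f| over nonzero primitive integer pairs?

river: ρ → (4,5,-2)
river: ρ → (-2,7,1)
river: ρ → (1,7,-2)
river: ρ → (-2,5,4)
river: ρ → (4,3,-3)
river: ρ → (-3,3,4)
closes: descent 0, river 6
min |a| on river = 1

1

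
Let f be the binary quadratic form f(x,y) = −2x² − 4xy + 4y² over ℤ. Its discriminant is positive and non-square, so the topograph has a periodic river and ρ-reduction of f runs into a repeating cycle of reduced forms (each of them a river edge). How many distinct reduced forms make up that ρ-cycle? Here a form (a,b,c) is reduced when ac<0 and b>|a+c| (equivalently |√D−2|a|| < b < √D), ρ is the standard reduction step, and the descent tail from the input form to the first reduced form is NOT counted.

D = 48, ⌊√D⌋ = 6
descent: ρ → (4,4,-2)  [lands on river]
river: ρ → (-2,4,4)
ρ-cycle length = 2 (tail of 1 descent step not counted)

2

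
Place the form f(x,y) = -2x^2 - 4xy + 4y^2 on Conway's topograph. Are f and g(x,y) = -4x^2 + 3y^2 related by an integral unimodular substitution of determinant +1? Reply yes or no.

D₁ = 48, D₂ = 48
river cycle of f (length 2): (4, 4, -2), (-2, 4, 4)
river cycle of g (length 2): (3, 6, -1), (-1, 6, 3)
cycles differ ⇒ inequivalent

no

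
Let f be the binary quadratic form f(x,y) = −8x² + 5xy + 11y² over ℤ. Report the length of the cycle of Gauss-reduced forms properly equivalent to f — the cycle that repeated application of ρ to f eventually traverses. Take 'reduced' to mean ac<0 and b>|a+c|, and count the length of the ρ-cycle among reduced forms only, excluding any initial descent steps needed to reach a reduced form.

D = 377, ⌊√D⌋ = 19
river: ρ → (11,17,-2)
river: ρ → (-2,19,2)
river: ρ → (2,17,-11)
river: ρ → (-11,5,8)
river: ρ → (8,11,-8)
river: ρ → (-8,5,11)
ρ-cycle length = 6 (tail of 0 descent steps not counted)

6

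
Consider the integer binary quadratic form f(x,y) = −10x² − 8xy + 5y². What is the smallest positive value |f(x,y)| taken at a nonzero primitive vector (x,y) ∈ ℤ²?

descent: ρ → (5,8,-10)  [lands on river]
river: ρ → (-10,12,3)
river: ρ → (3,12,-10)
river: ρ → (-10,8,5)
river: ρ → (5,12,-6)
river: ρ → (-6,12,5)
closes: descent 1, river 6
min |a| on river = 3

3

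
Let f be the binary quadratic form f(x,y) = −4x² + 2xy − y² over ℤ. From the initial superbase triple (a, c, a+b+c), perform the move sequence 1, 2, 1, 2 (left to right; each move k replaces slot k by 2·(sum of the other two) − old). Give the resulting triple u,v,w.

start (-4,-1,-3) = (f(1,0),f(0,1),f(1,1))
replace slot 1: 2·((-1)+(-3)) − (-4) = -4 → (-4,-1,-3)
replace slot 2: 2·((-4)+(-3)) − (-1) = -13 → (-4,-13,-3)
replace slot 1: 2·((-13)+(-3)) − (-4) = -28 → (-28,-13,-3)
replace slot 2: 2·((-28)+(-3)) − (-13) = -49 → (-28,-49,-3)

-28,-49,-3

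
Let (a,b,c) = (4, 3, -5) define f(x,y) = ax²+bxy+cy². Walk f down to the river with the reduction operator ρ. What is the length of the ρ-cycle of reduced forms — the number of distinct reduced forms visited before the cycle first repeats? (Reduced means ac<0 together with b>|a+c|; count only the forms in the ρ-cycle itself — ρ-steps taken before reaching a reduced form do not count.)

D = 89, ⌊√D⌋ = 9
river: ρ → (-5,7,2)
river: ρ → (2,9,-1)
river: ρ → (-1,9,2)
river: ρ → (2,7,-5)
river: ρ → (-5,3,4)
river: ρ → (4,5,-4)
river: ρ → (-4,3,5)
river: ρ → (5,7,-2)
river: ρ → (-2,9,1)
river: ρ → (1,9,-2)
river: ρ → (-2,7,5)
river: ρ → (5,3,-4)
river: ρ → (-4,5,4)
river: ρ → (4,3,-5)
ρ-cycle length = 14 (tail of 0 descent steps not counted)

14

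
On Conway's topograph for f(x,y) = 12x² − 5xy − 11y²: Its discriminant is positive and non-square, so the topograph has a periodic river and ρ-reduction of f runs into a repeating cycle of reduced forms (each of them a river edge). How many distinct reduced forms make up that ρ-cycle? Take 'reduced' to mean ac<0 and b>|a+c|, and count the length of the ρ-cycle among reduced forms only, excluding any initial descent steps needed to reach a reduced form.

D = 553, ⌊√D⌋ = 23
descent: ρ → (-11,5,12)  [lands on river]
river: ρ → (12,19,-4)
river: ρ → (-4,21,7)
river: ρ → (7,21,-4)
river: ρ → (-4,19,12)
river: ρ → (12,5,-11)
river: ρ → (-11,17,6)
river: ρ → (6,19,-8)
river: ρ → (-8,13,12)
river: ρ → (12,11,-9)
river: ρ → (-9,7,14)
river: ρ → (14,21,-2)
river: ρ → (-2,23,3)
river: ρ → (3,19,-16)
river: ρ → (-16,13,6)
river: ρ → (6,23,-1)
river: ρ → (-1,23,6)
river: ρ → (6,13,-16)
river: ρ → (-16,19,3)
river: ρ → (3,23,-2)
river: ρ → (-2,21,14)
river: ρ → (14,7,-9)
river: ρ → (-9,11,12)
river: ρ → (12,13,-8)
river: ρ → (-8,19,6)
river: ρ → (6,17,-11)
ρ-cycle length = 26 (tail of 1 descent step not counted)

26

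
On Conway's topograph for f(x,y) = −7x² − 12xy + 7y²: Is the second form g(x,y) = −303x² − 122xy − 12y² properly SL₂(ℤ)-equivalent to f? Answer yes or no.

D₁ = 340, D₂ = 340
river cycle of f (length 14): (7, 12, -7), (-7, 16, 3), (3, 14, -12), (-12, 10, 5), (5, 10, -12), (-12, 14, 3), (3, 16, -7), (-7, 12, 7), (7, 16, -3), (-3, 14, 12), … (4 more)
river cycle of g (length 14): (7, 12, -7), (-7, 16, 3), (3, 14, -12), (-12, 10, 5), (5, 10, -12), (-12, 14, 3), (3, 16, -7), (-7, 12, 7), (7, 16, -3), (-3, 14, 12), … (4 more)
cycles coincide ⇒ equivalent

yes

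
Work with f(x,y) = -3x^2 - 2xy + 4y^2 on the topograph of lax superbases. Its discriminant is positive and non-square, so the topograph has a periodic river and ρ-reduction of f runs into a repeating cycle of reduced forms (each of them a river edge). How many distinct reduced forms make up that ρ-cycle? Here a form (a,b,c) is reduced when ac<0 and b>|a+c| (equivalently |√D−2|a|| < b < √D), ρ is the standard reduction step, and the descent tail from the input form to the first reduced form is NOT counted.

D = 52, ⌊√D⌋ = 7
descent: ρ → (4,2,-3)  [lands on river]
river: ρ → (-3,4,3)
river: ρ → (3,2,-4)
river: ρ → (-4,6,1)
river: ρ → (1,6,-4)
river: ρ → (-4,2,3)
river: ρ → (3,4,-3)
river: ρ → (-3,2,4)
river: ρ → (4,6,-1)
river: ρ → (-1,6,4)
ρ-cycle length = 10 (tail of 1 descent step not counted)

10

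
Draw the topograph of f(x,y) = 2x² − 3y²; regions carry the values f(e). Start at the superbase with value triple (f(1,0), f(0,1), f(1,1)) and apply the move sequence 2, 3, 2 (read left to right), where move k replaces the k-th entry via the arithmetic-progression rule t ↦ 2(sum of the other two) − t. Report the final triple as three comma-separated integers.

start (2,-3,-1) = (f(1,0),f(0,1),f(1,1))
replace slot 2: 2·(2+(-1)) − (-3) = 5 → (2,5,-1)
replace slot 3: 2·(2+5) − (-1) = 15 → (2,5,15)
replace slot 2: 2·(2+15) − 5 = 29 → (2,29,15)

2,29,15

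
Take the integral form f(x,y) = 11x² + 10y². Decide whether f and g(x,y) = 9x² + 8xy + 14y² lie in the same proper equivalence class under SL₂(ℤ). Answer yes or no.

D₁ = -440, D₂ = -440
f: flip: (11,0,10)→(10,0,11)
f: reduced (well bottom): (10,0,11) with a≤c, −a<b≤a
g: reduced (well bottom): (9,8,14) with a≤c, −a<b≤a
reduced forms (10, 0, 11) vs (9, 8, 14) ⇒ inequivalent

no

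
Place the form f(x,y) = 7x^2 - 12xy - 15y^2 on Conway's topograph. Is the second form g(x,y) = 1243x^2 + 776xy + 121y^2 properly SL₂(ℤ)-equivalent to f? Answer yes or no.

D₁ = 564, D₂ = 564
river cycle of f (length 6): (-15, 12, 7), (7, 16, -11), (-11, 6, 12), (12, 18, -5), (-5, 22, 4), (4, 18, -15)
river cycle of g (length 6): (4, 18, -15), (-15, 12, 7), (7, 16, -11), (-11, 6, 12), (12, 18, -5), (-5, 22, 4)
cycles coincide ⇒ equivalent

yes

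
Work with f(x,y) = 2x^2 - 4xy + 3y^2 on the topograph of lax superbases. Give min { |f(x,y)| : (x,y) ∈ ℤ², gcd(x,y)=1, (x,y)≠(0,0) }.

translate: b→0 (≡-4 mod 4), so (2,-4,3)→(2,0,1)
flip: (2,0,1)→(1,0,2)
reduced (well bottom): (1,0,2) with a≤c, −a<b≤a
well minimum = a = 1

1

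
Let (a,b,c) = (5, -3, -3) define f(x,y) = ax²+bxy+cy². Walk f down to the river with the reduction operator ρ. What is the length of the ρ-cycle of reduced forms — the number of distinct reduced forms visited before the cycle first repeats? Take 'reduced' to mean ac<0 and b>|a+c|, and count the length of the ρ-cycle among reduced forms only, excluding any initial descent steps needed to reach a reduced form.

D = 69, ⌊√D⌋ = 8
descent: ρ → (-3,3,5)  [lands on river]
river: ρ → (5,7,-1)
river: ρ → (-1,7,5)
river: ρ → (5,3,-3)
ρ-cycle length = 4 (tail of 1 descent step not counted)

4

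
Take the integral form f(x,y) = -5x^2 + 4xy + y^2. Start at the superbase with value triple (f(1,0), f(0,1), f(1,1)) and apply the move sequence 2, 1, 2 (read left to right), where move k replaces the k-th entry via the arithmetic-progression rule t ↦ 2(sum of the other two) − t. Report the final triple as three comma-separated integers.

start (-5,1,0) = (f(1,0),f(0,1),f(1,1))
replace slot 2: 2·((-5)+0) − 1 = -11 → (-5,-11,0)
replace slot 1: 2·((-11)+0) − (-5) = -17 → (-17,-11,0)
replace slot 2: 2·((-17)+0) − (-11) = -23 → (-17,-23,0)

-17,-23,0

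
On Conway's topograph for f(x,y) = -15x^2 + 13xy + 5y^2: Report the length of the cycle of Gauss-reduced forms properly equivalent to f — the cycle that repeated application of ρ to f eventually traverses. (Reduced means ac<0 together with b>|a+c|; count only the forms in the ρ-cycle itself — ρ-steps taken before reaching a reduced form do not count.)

D = 469, ⌊√D⌋ = 21
river: ρ → (5,17,-9)
river: ρ → (-9,19,3)
river: ρ → (3,17,-15)
river: ρ → (-15,13,5)
ρ-cycle length = 4 (tail of 0 descent steps not counted)

4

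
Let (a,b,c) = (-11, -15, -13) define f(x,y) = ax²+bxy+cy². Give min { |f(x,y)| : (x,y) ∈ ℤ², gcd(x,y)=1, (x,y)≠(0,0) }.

translate: b→-7 (≡15 mod 22), so (11,15,13)→(11,-7,9)
flip: (11,-7,9)→(9,7,11)
reduced (well bottom): (9,7,11) with a≤c, −a<b≤a
well minimum |f| = |-9| = 9 (negative-definite)

9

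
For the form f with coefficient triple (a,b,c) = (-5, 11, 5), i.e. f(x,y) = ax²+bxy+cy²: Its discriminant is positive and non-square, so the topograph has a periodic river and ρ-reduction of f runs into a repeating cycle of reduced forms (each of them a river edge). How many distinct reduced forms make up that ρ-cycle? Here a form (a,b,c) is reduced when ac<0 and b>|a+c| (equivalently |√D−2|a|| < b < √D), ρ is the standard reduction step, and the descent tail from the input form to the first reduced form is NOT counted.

D = 221, ⌊√D⌋ = 14
river: ρ → (5,9,-7)
river: ρ → (-7,5,7)
river: ρ → (7,9,-5)
river: ρ → (-5,11,5)
ρ-cycle length = 4 (tail of 0 descent steps not counted)

4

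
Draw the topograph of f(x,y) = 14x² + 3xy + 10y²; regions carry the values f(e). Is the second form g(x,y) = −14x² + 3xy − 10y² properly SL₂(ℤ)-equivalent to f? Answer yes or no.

D₁ = -551, D₂ = -551
f: flip: (14,3,10)→(10,-3,14)
f: reduced (well bottom): (10,-3,14) with a≤c, −a<b≤a
g is negative-definite; reduce −g:
−g: flip: (14,-3,10)→(10,3,14)
−g: reduced (well bottom): (10,3,14) with a≤c, −a<b≤a
flip sign back: reduced form of g is (-10,-3,-14)
reduced forms (10, -3, 14) vs (-10, -3, -14) ⇒ inequivalent

no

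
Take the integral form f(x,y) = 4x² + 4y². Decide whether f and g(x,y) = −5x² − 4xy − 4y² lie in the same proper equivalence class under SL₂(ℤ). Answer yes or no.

D₁ = -64, D₂ = -64
f: reduced (well bottom): (4,0,4) with a≤c, −a<b≤a
g is negative-definite; reduce −g:
−g: flip: (5,4,4)→(4,-4,5)
−g: translate: b→4 (≡-4 mod 8), so (4,-4,5)→(4,4,5)
−g: reduced (well bottom): (4,4,5) with a≤c, −a<b≤a
flip sign back: reduced form of g is (-4,-4,-5)
reduced forms (4, 0, 4) vs (-4, -4, -5) ⇒ inequivalent

no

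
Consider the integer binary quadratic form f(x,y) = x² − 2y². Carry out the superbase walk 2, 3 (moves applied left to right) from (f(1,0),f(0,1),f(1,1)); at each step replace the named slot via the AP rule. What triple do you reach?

start (1,-2,-1) = (f(1,0),f(0,1),f(1,1))
replace slot 2: 2·(1+(-1)) − (-2) = 2 → (1,2,-1)
replace slot 3: 2·(1+2) − (-1) = 7 → (1,2,7)

1,2,7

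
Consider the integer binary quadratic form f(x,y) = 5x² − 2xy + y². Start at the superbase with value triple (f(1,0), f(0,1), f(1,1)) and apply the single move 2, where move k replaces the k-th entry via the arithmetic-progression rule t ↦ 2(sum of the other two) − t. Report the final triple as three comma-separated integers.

start (5,1,4) = (f(1,0),f(0,1),f(1,1))
replace slot 2: 2·(5+4) − 1 = 17 → (5,17,4)

5,17,4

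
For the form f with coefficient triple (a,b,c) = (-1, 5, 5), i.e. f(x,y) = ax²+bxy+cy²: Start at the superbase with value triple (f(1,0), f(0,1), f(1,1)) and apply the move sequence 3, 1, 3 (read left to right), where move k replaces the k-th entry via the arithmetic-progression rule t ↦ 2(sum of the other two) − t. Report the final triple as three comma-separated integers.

start (-1,5,9) = (f(1,0),f(0,1),f(1,1))
replace slot 3: 2·((-1)+5) − 9 = -1 → (-1,5,-1)
replace slot 1: 2·(5+(-1)) − (-1) = 9 → (9,5,-1)
replace slot 3: 2·(9+5) − (-1) = 29 → (9,5,29)

9,5,29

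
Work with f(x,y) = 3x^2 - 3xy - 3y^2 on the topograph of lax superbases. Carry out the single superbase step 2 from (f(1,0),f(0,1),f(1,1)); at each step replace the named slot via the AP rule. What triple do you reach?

start (3,-3,-3) = (f(1,0),f(0,1),f(1,1))
replace slot 2: 2·(3+(-3)) − (-3) = 3 → (3,3,-3)

3,3,-3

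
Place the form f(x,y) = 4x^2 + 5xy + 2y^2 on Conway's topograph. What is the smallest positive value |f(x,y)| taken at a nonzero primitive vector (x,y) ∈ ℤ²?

translate: b→-3 (≡5 mod 8), so (4,5,2)→(4,-3,1)
flip: (4,-3,1)→(1,3,4)
translate: b→1 (≡3 mod 2), so (1,3,4)→(1,1,2)
reduced (well bottom): (1,1,2) with a≤c, −a<b≤a
well minimum = a = 1

1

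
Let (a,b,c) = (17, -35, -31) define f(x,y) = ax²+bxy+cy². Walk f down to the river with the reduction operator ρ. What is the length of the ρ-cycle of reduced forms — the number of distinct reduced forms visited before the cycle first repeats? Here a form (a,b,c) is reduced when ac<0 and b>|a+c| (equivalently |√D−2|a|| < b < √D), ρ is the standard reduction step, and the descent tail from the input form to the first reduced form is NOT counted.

D = 3333, ⌊√D⌋ = 57
descent: ρ → (-31,35,17)  [lands on river]
river: ρ → (17,33,-33)
river: ρ → (-33,33,17)
river: ρ → (17,35,-31)
river: ρ → (-31,27,21)
river: ρ → (21,57,-1)
river: ρ → (-1,57,21)
river: ρ → (21,27,-31)
ρ-cycle length = 8 (tail of 1 descent step not counted)

8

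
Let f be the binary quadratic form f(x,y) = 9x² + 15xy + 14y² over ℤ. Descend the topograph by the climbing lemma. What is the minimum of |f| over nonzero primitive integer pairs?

translate: b→-3 (≡15 mod 18), so (9,15,14)→(9,-3,8)
flip: (9,-3,8)→(8,3,9)
reduced (well bottom): (8,3,9) with a≤c, −a<b≤a
well minimum = a = 8

8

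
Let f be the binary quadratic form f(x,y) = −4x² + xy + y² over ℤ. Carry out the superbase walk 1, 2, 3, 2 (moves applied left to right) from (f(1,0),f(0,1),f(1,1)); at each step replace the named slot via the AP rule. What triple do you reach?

start (-4,1,-2) = (f(1,0),f(0,1),f(1,1))
replace slot 1: 2·(1+(-2)) − (-4) = 2 → (2,1,-2)
replace slot 2: 2·(2+(-2)) − 1 = -1 → (2,-1,-2)
replace slot 3: 2·(2+(-1)) − (-2) = 4 → (2,-1,4)
replace slot 2: 2·(2+4) − (-1) = 13 → (2,13,4)

2,13,4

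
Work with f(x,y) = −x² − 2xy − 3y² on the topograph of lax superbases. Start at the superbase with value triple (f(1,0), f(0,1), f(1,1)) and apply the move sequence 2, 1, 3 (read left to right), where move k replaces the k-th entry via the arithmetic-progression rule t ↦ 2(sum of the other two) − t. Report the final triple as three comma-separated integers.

start (-1,-3,-6) = (f(1,0),f(0,1),f(1,1))
replace slot 2: 2·((-1)+(-6)) − (-3) = -11 → (-1,-11,-6)
replace slot 1: 2·((-11)+(-6)) − (-1) = -33 → (-33,-11,-6)
replace slot 3: 2·((-33)+(-11)) − (-6) = -82 → (-33,-11,-82)

-33,-11,-82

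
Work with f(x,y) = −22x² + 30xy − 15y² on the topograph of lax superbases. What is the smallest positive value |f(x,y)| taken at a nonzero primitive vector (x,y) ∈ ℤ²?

translate: b→14 (≡-30 mod 44), so (22,-30,15)→(22,14,7)
flip: (22,14,7)→(7,-14,22)
translate: b→0 (≡-14 mod 14), so (7,-14,22)→(7,0,15)
reduced (well bottom): (7,0,15) with a≤c, −a<b≤a
well minimum |f| = |-7| = 7 (negative-definite)

7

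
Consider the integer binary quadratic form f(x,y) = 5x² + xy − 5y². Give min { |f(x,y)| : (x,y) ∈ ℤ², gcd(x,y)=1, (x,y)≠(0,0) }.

river: ρ → (-5,9,1)
river: ρ → (1,9,-5)
river: ρ → (-5,1,5)
river: ρ → (5,9,-1)
river: ρ → (-1,9,5)
river: ρ → (5,1,-5)
closes: descent 0, river 6
min |a| on river = 1

1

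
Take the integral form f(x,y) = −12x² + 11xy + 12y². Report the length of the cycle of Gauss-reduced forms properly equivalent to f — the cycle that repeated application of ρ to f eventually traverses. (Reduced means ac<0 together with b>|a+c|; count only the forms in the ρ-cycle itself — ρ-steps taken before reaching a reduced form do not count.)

D = 697, ⌊√D⌋ = 26
river: ρ → (12,13,-11)
river: ρ → (-11,9,14)
river: ρ → (14,19,-6)
river: ρ → (-6,17,17)
river: ρ → (17,17,-6)
river: ρ → (-6,19,14)
river: ρ → (14,9,-11)
river: ρ → (-11,13,12)
river: ρ → (12,11,-12)
river: ρ → (-12,13,11)
river: ρ → (11,9,-14)
river: ρ → (-14,19,6)
river: ρ → (6,17,-17)
river: ρ → (-17,17,6)
river: ρ → (6,19,-14)
river: ρ → (-14,9,11)
river: ρ → (11,13,-12)
river: ρ → (-12,11,12)
ρ-cycle length = 18 (tail of 0 descent steps not counted)

18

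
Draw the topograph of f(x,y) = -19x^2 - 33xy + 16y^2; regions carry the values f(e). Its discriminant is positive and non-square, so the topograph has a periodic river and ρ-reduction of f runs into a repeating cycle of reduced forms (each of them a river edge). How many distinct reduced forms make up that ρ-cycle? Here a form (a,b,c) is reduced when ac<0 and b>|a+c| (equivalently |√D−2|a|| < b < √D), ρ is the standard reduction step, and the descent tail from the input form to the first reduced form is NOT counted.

D = 2305, ⌊√D⌋ = 48
descent: ρ → (16,33,-19)  [lands on river]
river: ρ → (-19,43,6)
river: ρ → (6,41,-26)
river: ρ → (-26,11,21)
river: ρ → (21,31,-16)
river: ρ → (-16,33,19)
river: ρ → (19,43,-6)
river: ρ → (-6,41,26)
river: ρ → (26,11,-21)
river: ρ → (-21,31,16)
ρ-cycle length = 10 (tail of 1 descent step not counted)

10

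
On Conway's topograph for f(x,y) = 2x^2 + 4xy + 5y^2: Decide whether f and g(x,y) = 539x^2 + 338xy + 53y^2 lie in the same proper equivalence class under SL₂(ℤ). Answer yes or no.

D₁ = -24, D₂ = -24
f: translate: b→0 (≡4 mod 4), so (2,4,5)→(2,0,3)
f: reduced (well bottom): (2,0,3) with a≤c, −a<b≤a
g: flip: (539,338,53)→(53,-338,539)
g: translate: b→-20 (≡-338 mod 106), so (53,-338,539)→(53,-20,2)
g: flip: (53,-20,2)→(2,20,53)
g: translate: b→0 (≡20 mod 4), so (2,20,53)→(2,0,3)
g: reduced (well bottom): (2,0,3) with a≤c, −a<b≤a
reduced forms (2, 0, 3) vs (2, 0, 3) ⇒ equivalent

yes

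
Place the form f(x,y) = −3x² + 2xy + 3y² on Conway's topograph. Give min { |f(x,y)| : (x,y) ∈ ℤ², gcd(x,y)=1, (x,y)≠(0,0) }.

river: ρ → (3,4,-2)
river: ρ → (-2,4,3)
river: ρ → (3,2,-3)
river: ρ → (-3,4,2)
river: ρ → (2,4,-3)
river: ρ → (-3,2,3)
closes: descent 0, river 6
min |a| on river = 2

2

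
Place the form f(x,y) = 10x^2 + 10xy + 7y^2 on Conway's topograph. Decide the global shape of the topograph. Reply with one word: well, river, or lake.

D = b²−4ac = 10² − 4·10·7 = -180
D < 0 ⇒ definite ⇒ every region one sign ⇒ single well

well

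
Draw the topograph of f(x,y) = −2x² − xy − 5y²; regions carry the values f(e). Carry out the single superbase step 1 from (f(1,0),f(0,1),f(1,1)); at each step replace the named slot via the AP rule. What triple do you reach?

start (-2,-5,-8) = (f(1,0),f(0,1),f(1,1))
replace slot 1: 2·((-5)+(-8)) − (-2) = -24 → (-24,-5,-8)

-24,-5,-8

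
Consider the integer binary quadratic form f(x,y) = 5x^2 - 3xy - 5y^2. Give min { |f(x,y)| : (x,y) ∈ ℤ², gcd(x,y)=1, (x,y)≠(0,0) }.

descent: ρ → (-5,3,5)  [lands on river]
river: ρ → (5,7,-3)
river: ρ → (-3,5,7)
river: ρ → (7,9,-1)
river: ρ → (-1,9,7)
river: ρ → (7,5,-3)
river: ρ → (-3,7,5)
river: ρ → (5,3,-5)
river: ρ → (-5,7,3)
river: ρ → (3,5,-7)
river: ρ → (-7,9,1)
river: ρ → (1,9,-7)
river: ρ → (-7,5,3)
river: ρ → (3,7,-5)
closes: descent 1, river 14
min |a| on river = 1

1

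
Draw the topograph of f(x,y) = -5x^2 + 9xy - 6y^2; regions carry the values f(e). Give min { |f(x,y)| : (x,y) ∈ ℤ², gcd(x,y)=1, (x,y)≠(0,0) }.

translate: b→1 (≡-9 mod 10), so (5,-9,6)→(5,1,2)
flip: (5,1,2)→(2,-1,5)
reduced (well bottom): (2,-1,5) with a≤c, −a<b≤a
well minimum |f| = |-2| = 2 (negative-definite)

2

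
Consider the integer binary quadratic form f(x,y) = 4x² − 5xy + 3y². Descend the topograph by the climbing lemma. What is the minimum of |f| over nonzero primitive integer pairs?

translate: b→3 (≡-5 mod 8), so (4,-5,3)→(4,3,2)
flip: (4,3,2)→(2,-3,4)
translate: b→1 (≡-3 mod 4), so (2,-3,4)→(2,1,3)
reduced (well bottom): (2,1,3) with a≤c, −a<b≤a
well minimum = a = 2

2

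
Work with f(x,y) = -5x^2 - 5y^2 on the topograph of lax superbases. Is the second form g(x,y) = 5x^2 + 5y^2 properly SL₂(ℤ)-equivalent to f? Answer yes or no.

D₁ = -100, D₂ = -100
f is negative-definite; reduce −f:
−f: reduced (well bottom): (5,0,5) with a≤c, −a<b≤a
flip sign back: reduced form of f is (-5,0,-5)
g: reduced (well bottom): (5,0,5) with a≤c, −a<b≤a
reduced forms (-5, 0, -5) vs (5, 0, 5) ⇒ inequivalent

no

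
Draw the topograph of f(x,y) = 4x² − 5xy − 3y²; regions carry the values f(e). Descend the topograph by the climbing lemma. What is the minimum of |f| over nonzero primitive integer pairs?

descent: ρ → (-3,5,4)  [lands on river]
river: ρ → (4,3,-4)
river: ρ → (-4,5,3)
river: ρ → (3,7,-2)
river: ρ → (-2,5,6)
river: ρ → (6,7,-1)
river: ρ → (-1,7,6)
river: ρ → (6,5,-2)
river: ρ → (-2,7,3)
river: ρ → (3,5,-4)
river: ρ → (-4,3,4)
river: ρ → (4,5,-3)
river: ρ → (-3,7,2)
river: ρ → (2,5,-6)
river: ρ → (-6,7,1)
river: ρ → (1,7,-6)
river: ρ → (-6,5,2)
river: ρ → (2,7,-3)
closes: descent 1, river 18
min |a| on river = 1

1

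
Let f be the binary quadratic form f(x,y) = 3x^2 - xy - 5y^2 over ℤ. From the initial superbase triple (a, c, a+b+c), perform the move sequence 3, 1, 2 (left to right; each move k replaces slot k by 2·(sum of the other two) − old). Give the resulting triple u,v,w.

start (3,-5,-3) = (f(1,0),f(0,1),f(1,1))
replace slot 3: 2·(3+(-5)) − (-3) = -1 → (3,-5,-1)
replace slot 1: 2·((-5)+(-1)) − 3 = -15 → (-15,-5,-1)
replace slot 2: 2·((-15)+(-1)) − (-5) = -27 → (-15,-27,-1)

-15,-27,-1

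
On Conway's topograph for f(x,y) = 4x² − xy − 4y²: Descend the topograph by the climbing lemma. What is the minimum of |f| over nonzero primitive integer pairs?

descent: ρ → (-4,1,4)  [lands on river]
river: ρ → (4,7,-1)
river: ρ → (-1,7,4)
river: ρ → (4,1,-4)
river: ρ → (-4,7,1)
river: ρ → (1,7,-4)
closes: descent 1, river 6
min |a| on river = 1

1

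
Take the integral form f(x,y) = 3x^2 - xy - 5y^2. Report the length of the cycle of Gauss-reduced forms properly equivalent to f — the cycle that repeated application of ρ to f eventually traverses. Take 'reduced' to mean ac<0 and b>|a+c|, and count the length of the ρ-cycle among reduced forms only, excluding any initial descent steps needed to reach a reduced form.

D = 61, ⌊√D⌋ = 7
descent: ρ → (-5,1,3)
descent: ρ → (3,5,-3)  [lands on river]
river: ρ → (-3,7,1)
river: ρ → (1,7,-3)
river: ρ → (-3,5,3)
river: ρ → (3,7,-1)
river: ρ → (-1,7,3)
ρ-cycle length = 6 (tail of 2 descent steps not counted)

6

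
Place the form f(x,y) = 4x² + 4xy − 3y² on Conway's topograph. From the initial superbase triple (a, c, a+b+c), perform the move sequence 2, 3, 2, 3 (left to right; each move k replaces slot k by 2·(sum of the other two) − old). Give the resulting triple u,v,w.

start (4,-3,5) = (f(1,0),f(0,1),f(1,1))
replace slot 2: 2·(4+5) − (-3) = 21 → (4,21,5)
replace slot 3: 2·(4+21) − 5 = 45 → (4,21,45)
replace slot 2: 2·(4+45) − 21 = 77 → (4,77,45)
replace slot 3: 2·(4+77) − 45 = 117 → (4,77,117)

4,77,117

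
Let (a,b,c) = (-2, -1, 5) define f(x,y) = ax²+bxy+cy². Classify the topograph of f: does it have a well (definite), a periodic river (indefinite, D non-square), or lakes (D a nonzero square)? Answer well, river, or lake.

D = b²−4ac = (-1)² − 4·(-2)·5 = 41
D > 0 non-square ⇒ indefinite ⇒ periodic river

river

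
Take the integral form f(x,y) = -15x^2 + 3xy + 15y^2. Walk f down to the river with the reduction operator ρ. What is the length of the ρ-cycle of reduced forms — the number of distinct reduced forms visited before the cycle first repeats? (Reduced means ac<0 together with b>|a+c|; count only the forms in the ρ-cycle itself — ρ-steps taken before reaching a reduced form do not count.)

D = 909, ⌊√D⌋ = 30
river: ρ → (15,27,-3)
river: ρ → (-3,27,15)
river: ρ → (15,3,-15)
river: ρ → (-15,27,3)
river: ρ → (3,27,-15)
river: ρ → (-15,3,15)
ρ-cycle length = 6 (tail of 0 descent steps not counted)

6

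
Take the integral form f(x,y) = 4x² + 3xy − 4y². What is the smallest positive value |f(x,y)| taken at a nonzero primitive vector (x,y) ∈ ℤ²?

river: ρ → (-4,5,3)
river: ρ → (3,7,-2)
river: ρ → (-2,5,6)
river: ρ → (6,7,-1)
river: ρ → (-1,7,6)
river: ρ → (6,5,-2)
river: ρ → (-2,7,3)
river: ρ → (3,5,-4)
river: ρ → (-4,3,4)
river: ρ → (4,5,-3)
river: ρ → (-3,7,2)
river: ρ → (2,5,-6)
river: ρ → (-6,7,1)
river: ρ → (1,7,-6)
river: ρ → (-6,5,2)
river: ρ → (2,7,-3)
river: ρ → (-3,5,4)
river: ρ → (4,3,-4)
closes: descent 0, river 18
min |a| on river = 1

1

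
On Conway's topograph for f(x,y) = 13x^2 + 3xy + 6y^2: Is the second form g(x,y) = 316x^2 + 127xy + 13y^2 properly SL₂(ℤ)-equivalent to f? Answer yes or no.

D₁ = -303, D₂ = -303
f: flip: (13,3,6)→(6,-3,13)
f: reduced (well bottom): (6,-3,13) with a≤c, −a<b≤a
g: flip: (316,127,13)→(13,-127,316)
g: translate: b→3 (≡-127 mod 26), so (13,-127,316)→(13,3,6)
g: flip: (13,3,6)→(6,-3,13)
g: reduced (well bottom): (6,-3,13) with a≤c, −a<b≤a
reduced forms (6, -3, 13) vs (6, -3, 13) ⇒ equivalent

yes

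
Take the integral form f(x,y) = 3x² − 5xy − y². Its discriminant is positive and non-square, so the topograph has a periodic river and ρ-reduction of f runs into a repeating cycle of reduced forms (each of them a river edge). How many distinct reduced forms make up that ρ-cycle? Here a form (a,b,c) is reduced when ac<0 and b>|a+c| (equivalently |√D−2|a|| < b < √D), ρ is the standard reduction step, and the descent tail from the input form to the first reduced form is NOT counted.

D = 37, ⌊√D⌋ = 6
descent: ρ → (-1,5,3)  [lands on river]
river: ρ → (3,1,-3)
river: ρ → (-3,5,1)
river: ρ → (1,5,-3)
river: ρ → (-3,1,3)
river: ρ → (3,5,-1)
ρ-cycle length = 6 (tail of 1 descent step not counted)

6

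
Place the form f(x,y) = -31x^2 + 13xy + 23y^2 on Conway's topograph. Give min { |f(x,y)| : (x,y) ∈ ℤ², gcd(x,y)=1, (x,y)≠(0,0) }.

river: ρ → (23,33,-21)
river: ρ → (-21,51,5)
river: ρ → (5,49,-31)
river: ρ → (-31,13,23)
closes: descent 0, river 4
min |a| on river = 5

5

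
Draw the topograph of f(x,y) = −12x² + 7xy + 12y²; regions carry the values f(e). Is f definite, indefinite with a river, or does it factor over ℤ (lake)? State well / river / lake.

D = b²−4ac = 7² − 4·(-12)·12 = 625
D = 25² is a perfect square ⇒ form factors over ℤ ⇒ lakes

lake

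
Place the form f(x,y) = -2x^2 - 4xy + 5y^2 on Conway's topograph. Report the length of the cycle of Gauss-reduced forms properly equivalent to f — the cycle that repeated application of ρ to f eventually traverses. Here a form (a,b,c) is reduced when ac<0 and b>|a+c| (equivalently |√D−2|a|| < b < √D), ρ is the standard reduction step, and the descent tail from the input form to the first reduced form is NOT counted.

D = 56, ⌊√D⌋ = 7
descent: ρ → (5,4,-2)  [lands on river]
river: ρ → (-2,4,5)
river: ρ → (5,6,-1)
river: ρ → (-1,6,5)
ρ-cycle length = 4 (tail of 1 descent step not counted)

4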